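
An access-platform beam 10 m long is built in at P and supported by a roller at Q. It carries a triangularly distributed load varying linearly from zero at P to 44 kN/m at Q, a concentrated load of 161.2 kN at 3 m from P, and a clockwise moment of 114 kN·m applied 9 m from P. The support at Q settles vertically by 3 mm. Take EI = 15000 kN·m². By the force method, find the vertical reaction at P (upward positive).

R_P = 223.8 kN

Choose R_Q as the redundant. The primary structure is the cantilever fixed at P.
Downward deflection at the released point Q due to the loads:
  triangular load, peak 44 at the free end: 11w₀L⁴/(120EI) = 40333/EI
  point load 161.2 at a = 3: Pa²(3L − a)/(6EI) = 6529/EI
  clockwise couple 114 at a = 9: M₀a(2L − a)/(2EI) = 5643/EI
  δ_0 = 52505/EI
Tip deflection under a unit load at Q: L³/(3EI) = 333.3/EI.
With EI = 15000 kN·m²: δ_0 = 3.5003 m and δ_{QQ} = 0.022222 m/kN.
Compatibility — the beam at Q must follow the support down by 0.003 m: δ_0 − R_Q·δ_{QQ} = 0.003, so R_Q = (3.5003 − 0.003)/0.022222 = 157.4 kN.
Vertical equilibrium: R_P = ΣP − R_Q = 381.2 − 157.4 = 223.8 kN.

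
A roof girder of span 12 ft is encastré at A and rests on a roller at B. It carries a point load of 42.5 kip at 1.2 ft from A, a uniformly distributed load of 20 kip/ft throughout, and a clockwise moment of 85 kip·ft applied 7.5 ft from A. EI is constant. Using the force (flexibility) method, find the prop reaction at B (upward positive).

R_B = 99.75 kip

Take the reaction at B as the redundant and release it; the primary structure is a cantilever fixed at A.
Deflection at B on the released cantilever, summing each load's contribution:
  point load 42.5 at a = 1.2: Pa²(3L − a)/(6EI) = 355/EI
  UDL 20: wL⁴/(8EI) = 51840/EI
  clockwise couple 85 at a = 7.5: M₀a(2L − a)/(2EI) = 5259/EI
  δ_0 = 57454/EI
Flexibility coefficient — unit upward force at B: δ_{BB} = L³/(3EI) = 576/EI.
The prop prevents deflection at B: R_B = δ_0/δ_{BB} = 57454/576 = 99.75 kip.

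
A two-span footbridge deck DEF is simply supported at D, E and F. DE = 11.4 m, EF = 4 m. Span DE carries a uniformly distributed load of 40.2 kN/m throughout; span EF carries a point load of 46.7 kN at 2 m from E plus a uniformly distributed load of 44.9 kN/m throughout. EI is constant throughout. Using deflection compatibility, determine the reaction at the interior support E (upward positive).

Take M_E as the redundant. Released structure: two simple spans DE and EF with a hinge at E.
Rotations at E on the released spans (each span's end-slope, ×1/EI):
  span DE: UDL 40.2: wL³/(24EI) = 2482/EI
  span EF: point load 46.7 at a = 2: Pab(L + b)/(6LEI) = 46.7/EI
  span EF: UDL 44.9: wL³/(24EI) = 119.7/EI
  relative rotation θ_0 = (2482 + 166.4)/EI = 2648/EI
A unit hogging moment at E produces rotation L₁/(3EI) + L₂/(3EI) = 5.133/EI.
Compatibility: M_E·(L₁+L₂)/(3EI) = θ_0, giving M_E = 515.8 kN·m (hogging).
Span DE, ΣM about D with M_E applied at E: R_E^{DE}·11.4 = 2612 + 515.8, so R_E^{DE} = 274.4 kN and R_D = 458.3 − 274.4 = 183.9 kN.
Span EF, ΣM about F: R_E^{EF}·4 = 452.6 + 515.8, so R_E^{EF} = 242.1 kN and R_F = 226.3 − 242.1 = -15.81 kN.
R_E = 274.4 + 242.1 = 516.5 kN.

R_E = 516.5 kN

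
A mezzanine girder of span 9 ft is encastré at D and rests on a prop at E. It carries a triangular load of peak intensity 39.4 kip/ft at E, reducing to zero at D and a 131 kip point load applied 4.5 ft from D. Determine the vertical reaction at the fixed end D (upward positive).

Take the reaction at E as the redundant and release it; the primary structure is a cantilever fixed at D.
Downward deflection at the released point E due to the loads:
  triangular load, peak 39.4 at the free end: 11w₀L⁴/(120EI) = 23696/EI
  point load 131 at a = 4.5: Pa²(3L − a)/(6EI) = 9948/EI
  δ_0 = 33644/EI
Flexibility coefficient — unit upward force at E: δ_{EE} = L³/(3EI) = 243/EI.
The prop prevents deflection at E: R_E = δ_0/δ_{EE} = 33644/243 = 138.5 kip.
Vertical equilibrium: R_D = ΣP − R_E = 308.3 − 138.5 = 169.8 kip.

R_D = 169.8 kip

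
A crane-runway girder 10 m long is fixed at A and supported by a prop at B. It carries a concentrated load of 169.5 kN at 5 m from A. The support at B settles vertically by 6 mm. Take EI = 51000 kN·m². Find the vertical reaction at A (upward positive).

Choose R_B as the redundant. The primary structure is the cantilever fixed at A.
Primary-structure tip deflection at B by superposition:
  point load 169.5 at a = 5: Pa²(3L − a)/(6EI) = 17656/EI
Flexibility coefficient — unit upward force at B: δ_{BB} = L³/(3EI) = 333.3/EI.
With EI = 51000 kN·m²: δ_0 = 0.3462 m and δ_{BB} = 0.006536 m/kN.
Compatibility — the beam at B must follow the support down by 0.006 m: δ_0 − R_B·δ_{BB} = 0.006, so R_B = (0.3462 − 0.006)/0.006536 = 52.05 kN.
Vertical equilibrium: R_A = ΣP − R_B = 169.5 − 52.05 = 117.4 kN.

R_A = 117.4 kN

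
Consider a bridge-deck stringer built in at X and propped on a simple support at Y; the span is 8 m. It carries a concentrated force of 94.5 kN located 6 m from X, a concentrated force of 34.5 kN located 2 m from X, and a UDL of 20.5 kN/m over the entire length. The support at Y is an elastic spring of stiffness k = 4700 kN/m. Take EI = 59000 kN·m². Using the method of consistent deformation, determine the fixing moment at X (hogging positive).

M_X = 366 kN·m

Choose R_Y as the redundant. The primary structure is the cantilever fixed at X.
Free-end deflection of the primary structure under the applied loading (downward +):
  point load 94.5 at a = 6: Pa²(3L − a)/(6EI) = 10206/EI
  point load 34.5 at a = 2: Pa²(3L − a)/(6EI) = 506/EI
  UDL 20.5: wL⁴/(8EI) = 10496/EI
  δ_0 = 21208/EI
Flexibility coefficient — unit upward force at Y: δ_{YY} = L³/(3EI) = 170.7/EI.
With EI = 59000 kN·m²: δ_0 = 0.35946 m and δ_{YY} = 0.002893 m/kN.
Compatibility — the spring shortens by R_Y/k under the reaction it provides: δ_0 − R_Y·δ_{YY} = R_Y/k. With 1/k = 0.000213 m/kN, R_Y = δ_0 / (δ_{YY} + 1/k) = 0.35946 / (0.002893 + 0.000213) = 115.8 kN.
Moment equilibrium about X: M_X = Σ(load moments about X) − R_Y·L = 1292 − 115.8×8 = 366 kN·m.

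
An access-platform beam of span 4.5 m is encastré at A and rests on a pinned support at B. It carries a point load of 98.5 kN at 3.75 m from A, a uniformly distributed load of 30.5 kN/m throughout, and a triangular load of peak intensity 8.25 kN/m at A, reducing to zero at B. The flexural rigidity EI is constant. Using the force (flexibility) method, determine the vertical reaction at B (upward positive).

Release the roller at B. Primary structure: cantilever fixed at A.
Primary-structure tip deflection at B by superposition:
  point load 98.5 at a = 3.75: Pa²(3L − a)/(6EI) = 2251/EI
  UDL 30.5: wL⁴/(8EI) = 1563/EI
  triangular load, peak 8.25 at the fixed end: w₀L⁴/(30EI) = 112.8/EI
  δ_0 = 3927/EI
Tip deflection under a unit load at B: L³/(3EI) = 30.38/EI.
The prop prevents deflection at B: R_B = δ_0/δ_{BB} = 3927/30.38 = 129.3 kN.

R_B = 129.3 kN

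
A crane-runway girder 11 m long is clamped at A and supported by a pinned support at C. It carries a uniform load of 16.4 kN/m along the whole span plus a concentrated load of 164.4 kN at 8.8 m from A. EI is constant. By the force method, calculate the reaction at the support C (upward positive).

Take the reaction at C as the redundant and release it; the primary structure is a cantilever fixed at A.
Free-end deflection of the primary structure under the applied loading (downward +):
  UDL 16.4: wL⁴/(8EI) = 30014/EI
  point load 164.4 at a = 8.8: Pa²(3L − a)/(6EI) = 51349/EI
  δ_0 = 81363/EI
Flexibility coefficient — unit upward force at C: δ_{CC} = L³/(3EI) = 443.7/EI.
Compatibility at C: δ_0 − R_C·δ_{CC} = 0, so R_C = 81363/443.7 = 183.4 kN.

R_C = 183.4 kN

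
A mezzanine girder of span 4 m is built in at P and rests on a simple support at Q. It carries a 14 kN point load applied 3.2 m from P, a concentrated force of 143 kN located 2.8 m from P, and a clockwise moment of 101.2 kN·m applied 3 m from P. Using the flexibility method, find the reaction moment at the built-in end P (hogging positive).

M_P = 42.34 kN·m

Remove the prop at Q; the released (primary) structure is a cantilever built in at P.
Free-end deflection of the primary structure under the applied loading (downward +):
  point load 14 at a = 3.2: Pa²(3L − a)/(6EI) = 210.3/EI
  point load 143 at a = 2.8: Pa²(3L − a)/(6EI) = 1719/EI
  clockwise couple 101.2 at a = 3: M₀a(2L − a)/(2EI) = 759/EI
  δ_0 = 2688/EI
Tip deflection under a unit load at Q: L³/(3EI) = 21.33/EI.
Compatibility at Q: δ_0 − R_Q·δ_{QQ} = 0, so R_Q = 2688/21.33 = 126 kN.
Moment equilibrium about P: M_P = Σ(load moments about P) − R_Q·L = 546.4 − 126×4 = 42.34 kN·m.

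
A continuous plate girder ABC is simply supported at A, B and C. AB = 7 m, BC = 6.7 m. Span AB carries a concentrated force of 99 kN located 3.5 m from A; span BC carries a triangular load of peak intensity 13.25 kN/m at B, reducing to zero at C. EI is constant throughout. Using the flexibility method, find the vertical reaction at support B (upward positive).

Insert a hinge at B; M_B is the redundant, and each span becomes simply supported.
End slopes at the hinge B, treating each span as simply supported:
  span AB: point load 99 at a = 3.5: Pab(L + a)/(6LEI) = 303.2/EI
  span BC: triangular load, peak 13.25: w₀L³/(45EI) = 88.56/EI
  relative rotation θ_0 = (303.2 + 88.56)/EI = 391.7/EI
A unit hogging moment at B produces rotation L₁/(3EI) + L₂/(3EI) = 4.567/EI.
Compatibility: M_B·(L₁+L₂)/(3EI) = θ_0, giving M_B = 85.78 kN·m (hogging).
Span AB, ΣM about A with M_B applied at B: R_B^{AB}·7 = 346.5 + 85.78, so R_B^{AB} = 61.75 kN and R_A = 99 − 61.75 = 37.25 kN.
Span BC, ΣM about C: R_B^{BC}·6.7 = 198.3 + 85.78, so R_B^{BC} = 42.4 kN and R_C = 44.39 − 42.4 = 1.992 kN.
R_B = 61.75 + 42.4 = 104.2 kN.

R_B = 104.2 kN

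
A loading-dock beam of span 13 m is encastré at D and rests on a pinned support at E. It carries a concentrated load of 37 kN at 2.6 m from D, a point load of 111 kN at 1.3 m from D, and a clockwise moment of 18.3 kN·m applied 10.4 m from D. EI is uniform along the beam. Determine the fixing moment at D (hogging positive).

Release the roller at E. Primary structure: cantilever fixed at D.
Downward deflection at the released point E due to the loads:
  point load 37 at a = 2.6: Pa²(3L − a)/(6EI) = 1517/EI
  point load 111 at a = 1.3: Pa²(3L − a)/(6EI) = 1179/EI
  clockwise couple 18.3 at a = 10.4: M₀a(2L − a)/(2EI) = 1484/EI
  δ_0 = 4181/EI
Flexibility coefficient — unit upward force at E: δ_{EE} = L³/(3EI) = 732.3/EI.
The prop prevents deflection at E: R_E = δ_0/δ_{EE} = 4181/732.3 = 5.709 kN.
Moment equilibrium about D: M_D = Σ(load moments about D) − R_E·L = 258.8 − 5.709×13 = 184.6 kN·m.

M_D = 184.6 kN·m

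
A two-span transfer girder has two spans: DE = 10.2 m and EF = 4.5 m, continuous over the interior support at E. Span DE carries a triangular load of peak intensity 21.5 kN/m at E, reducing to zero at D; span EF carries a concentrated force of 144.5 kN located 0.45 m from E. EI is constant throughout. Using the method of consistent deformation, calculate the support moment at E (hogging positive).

M_E = 120.5 kN·m

Take M_E as the redundant. Released structure: two simple spans DE and EF with a hinge at E.
Discontinuity in slope at E on the released structure — sum the simple-span end rotations:
  span DE: triangular load, peak 21.5: w₀L³/(45EI) = 507/EI
  span EF: point load 144.5 at a = 0.45: Pab(L + b)/(6LEI) = 83.39/EI
  relative rotation θ_0 = (507 + 83.39)/EI = 590.4/EI
A unit hogging moment at E produces rotation L₁/(3EI) + L₂/(3EI) = 4.9/EI.
Compatibility: M_E·(L₁+L₂)/(3EI) = θ_0, giving M_E = 120.5 kN·m (hogging).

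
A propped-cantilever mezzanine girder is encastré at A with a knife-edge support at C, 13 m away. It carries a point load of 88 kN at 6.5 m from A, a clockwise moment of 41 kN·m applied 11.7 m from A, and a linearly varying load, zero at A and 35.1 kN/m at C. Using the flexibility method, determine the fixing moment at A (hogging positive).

M_A = 540.6 kN·m

Take the reaction at C as the redundant and release it; the primary structure is a cantilever fixed at A.
Free-end deflection of the primary structure under the applied loading (downward +):
  point load 88 at a = 6.5: Pa²(3L − a)/(6EI) = 20139/EI
  clockwise couple 41 at a = 11.7: M₀a(2L − a)/(2EI) = 3430/EI
  triangular load, peak 35.1 at the free end: 11w₀L⁴/(120EI) = 91895/EI
  δ_0 = 115464/EI
Tip deflection under a unit load at C: L³/(3EI) = 732.3/EI.
The prop prevents deflection at C: R_C = δ_0/δ_{CC} = 115464/732.3 = 157.7 kN.
Moment equilibrium about A: M_A = Σ(load moments about A) − R_C·L = 2590 − 157.7×13 = 540.6 kN·m.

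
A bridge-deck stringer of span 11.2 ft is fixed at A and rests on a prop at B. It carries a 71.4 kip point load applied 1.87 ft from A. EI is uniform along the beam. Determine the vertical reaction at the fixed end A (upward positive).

R_A = 68.58 kip

Remove the prop at B; the released (primary) structure is a cantilever built in at A.
Free-end deflection of the primary structure under the applied loading (downward +):
  point load 71.4 at a = 1.87: Pa²(3L − a)/(6EI) = 1320/EI
Flexibility coefficient — unit upward force at B: δ_{BB} = L³/(3EI) = 468.3/EI.
The prop prevents deflection at B: R_B = δ_0/δ_{BB} = 1320/468.3 = 2.819 kip.
Vertical equilibrium: R_A = ΣP − R_B = 71.4 − 2.819 = 68.58 kip.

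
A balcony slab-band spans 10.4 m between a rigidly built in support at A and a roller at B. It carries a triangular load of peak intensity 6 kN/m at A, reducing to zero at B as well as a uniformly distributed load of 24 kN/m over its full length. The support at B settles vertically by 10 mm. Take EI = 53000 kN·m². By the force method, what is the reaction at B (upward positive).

Remove the prop at B; the released (primary) structure is a cantilever built in at A.
Primary-structure tip deflection at B by superposition:
  triangular load, peak 6 at the fixed end: w₀L⁴/(30EI) = 2340/EI
  UDL 24: wL⁴/(8EI) = 35096/EI
  δ_0 = 37435/EI
Tip deflection under a unit load at B: L³/(3EI) = 375/EI.
With EI = 53000 kN·m²: δ_0 = 0.70633 m and δ_{BB} = 0.007075 m/kN.
Compatibility — the beam at B must follow the support down by 0.01 m: δ_0 − R_B·δ_{BB} = 0.01, so R_B = (0.70633 − 0.01)/0.007075 = 98.43 kN.

R_B = 98.43 kN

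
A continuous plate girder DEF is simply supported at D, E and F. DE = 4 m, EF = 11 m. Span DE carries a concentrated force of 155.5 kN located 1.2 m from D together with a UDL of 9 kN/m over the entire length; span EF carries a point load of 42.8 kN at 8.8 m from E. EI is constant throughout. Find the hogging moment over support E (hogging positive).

M_E = 60.59 kN·m

Take M_E as the redundant. Released structure: two simple spans DE and EF with a hinge at E.
End slopes at the hinge E, treating each span as simply supported:
  span DE: point load 155.5 at a = 1.2: Pab(L + a)/(6LEI) = 113.2/EI
  span DE: UDL 9: wL³/(24EI) = 24/EI
  span EF: point load 42.8 at a = 8.8: Pab(L + b)/(6LEI) = 165.7/EI
  relative rotation θ_0 = (137.2 + 165.7)/EI = 302.9/EI
A unit hogging moment at E produces rotation L₁/(3EI) + L₂/(3EI) = 5/EI.
Slope continuity at E: θ_0 = M_E·5/EI, so M_E = 302.9/5 = 60.59 kN·m (hogging).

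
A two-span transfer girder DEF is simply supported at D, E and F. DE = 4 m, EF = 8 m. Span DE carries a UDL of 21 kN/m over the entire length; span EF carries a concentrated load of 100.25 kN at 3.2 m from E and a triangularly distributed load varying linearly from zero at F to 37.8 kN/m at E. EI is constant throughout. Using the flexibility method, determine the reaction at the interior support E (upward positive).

Take M_E as the redundant. Released structure: two simple spans DE and EF with a hinge at E.
Rotations at E on the released spans (each span's end-slope, ×1/EI):
  span DE: UDL 21: wL³/(24EI) = 56/EI
  span EF: point load 100.25 at a = 3.2: Pab(L + b)/(6LEI) = 410.6/EI
  span EF: triangular load, peak 37.8: w₀L³/(45EI) = 430.1/EI
  relative rotation θ_0 = (56 + 840.7)/EI = 896.7/EI
A unit hogging moment at E produces rotation L₁/(3EI) + L₂/(3EI) = 4/EI.
Slope continuity at E: θ_0 = M_E·4/EI, so M_E = 896.7/4 = 224.2 kN·m (hogging).
Span DE, ΣM about D with M_E applied at E: R_E^{DE}·4 = 168 + 224.2, so R_E^{DE} = 98.04 kN and R_D = 84 − 98.04 = -14.04 kN.
Span EF, ΣM about F: R_E^{EF}·8 = 1288 + 224.2, so R_E^{EF} = 189 kN and R_F = 251.4 − 189 = 62.48 kN.
R_E = 98.04 + 189 = 287 kN.

R_E = 287 kN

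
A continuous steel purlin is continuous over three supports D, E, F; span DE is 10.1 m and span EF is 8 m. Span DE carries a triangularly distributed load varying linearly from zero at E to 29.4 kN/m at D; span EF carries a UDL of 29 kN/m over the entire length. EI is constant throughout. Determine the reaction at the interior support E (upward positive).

Release continuity at E by inserting a hinge; the redundant is the internal moment M_E. The primary structure is two simply-supported spans DE and EF.
Rotations at E on the released spans (each span's end-slope, ×1/EI):
  span DE: triangular load, peak 29.4: 7w₀L³/(360EI) = 589/EI
  span EF: UDL 29: wL³/(24EI) = 618.7/EI
  relative rotation θ_0 = (589 + 618.7)/EI = 1208/EI
A unit hogging moment at E produces rotation L₁/(3EI) + L₂/(3EI) = 6.033/EI.
Compatibility: M_E·(L₁+L₂)/(3EI) = θ_0, giving M_E = 200.2 kN·m (hogging).
Span DE, ΣM about D with M_E applied at E: R_E^{DE}·10.1 = 499.8 + 200.2, so R_E^{DE} = 69.31 kN and R_D = 148.5 − 69.31 = 79.16 kN.
Span EF, ΣM about F: R_E^{EF}·8 = 928 + 200.2, so R_E^{EF} = 141 kN and R_F = 232 − 141 = 90.98 kN.
R_E = 69.31 + 141 = 210.3 kN.

R_E = 210.3 kN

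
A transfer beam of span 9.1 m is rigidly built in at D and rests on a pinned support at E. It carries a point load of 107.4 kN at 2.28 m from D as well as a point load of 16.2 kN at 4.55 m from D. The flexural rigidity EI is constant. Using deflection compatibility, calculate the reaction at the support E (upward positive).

R_E = 14.33 kN

Release the roller at E. Primary structure: cantilever fixed at D.
Free-end deflection of the primary structure under the applied loading (downward +):
  point load 107.4 at a = 2.28: Pa²(3L − a)/(6EI) = 2328/EI
  point load 16.2 at a = 4.55: Pa²(3L − a)/(6EI) = 1272/EI
  δ_0 = 3600/EI
Flexibility coefficient — unit upward force at E: δ_{EE} = L³/(3EI) = 251.2/EI.
Compatibility at E: δ_0 − R_E·δ_{EE} = 0, so R_E = 3600/251.2 = 14.33 kN.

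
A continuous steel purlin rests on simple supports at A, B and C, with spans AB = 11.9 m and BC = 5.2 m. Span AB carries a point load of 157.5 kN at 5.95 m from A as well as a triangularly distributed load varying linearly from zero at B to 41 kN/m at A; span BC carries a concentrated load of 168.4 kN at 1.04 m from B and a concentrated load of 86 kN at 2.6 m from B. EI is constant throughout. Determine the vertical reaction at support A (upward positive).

Release continuity at B by inserting a hinge; the redundant is the internal moment M_B. The primary structure is two simply-supported spans AB and BC.
Rotations at B on the released spans (each span's end-slope, ×1/EI):
  span AB: point load 157.5 at a = 5.95: Pab(L + a)/(6LEI) = 1394/EI
  span AB: triangular load, peak 41: 7w₀L³/(360EI) = 1343/EI
  span BC: point load 168.4 at a = 1.04: Pab(L + b)/(6LEI) = 218.6/EI
  span BC: point load 86 at a = 2.6: Pab(L + b)/(6LEI) = 145.3/EI
  relative rotation θ_0 = (2737 + 363.9)/EI = 3101/EI
A unit hogging moment at B produces rotation L₁/(3EI) + L₂/(3EI) = 5.7/EI.
Compatibility: M_B·(L₁+L₂)/(3EI) = θ_0, giving M_B = 544.1 kN·m (hogging).
Span AB, ΣM about A with M_B applied at B: R_B^{AB}·11.9 = 1905 + 544.1, so R_B^{AB} = 205.8 kN and R_A = 401.4 − 205.8 = 195.7 kN.

R_A = 195.7 kN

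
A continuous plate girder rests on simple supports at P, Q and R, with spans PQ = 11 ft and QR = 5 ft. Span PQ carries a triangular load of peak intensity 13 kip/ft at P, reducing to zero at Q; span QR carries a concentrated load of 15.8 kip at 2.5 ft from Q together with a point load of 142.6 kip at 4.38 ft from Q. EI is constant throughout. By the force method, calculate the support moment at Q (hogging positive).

Take M_Q as the redundant. Released structure: two simple spans PQ and QR with a hinge at Q.
Rotations at Q on the released spans (each span's end-slope, ×1/EI):
  span PQ: triangular load, peak 13: 7w₀L³/(360EI) = 336.4/EI
  span QR: point load 15.8 at a = 2.5: Pab(L + b)/(6LEI) = 24.69/EI
  span QR: point load 142.6 at a = 4.38: Pab(L + b)/(6LEI) = 72.54/EI
  relative rotation θ_0 = (336.4 + 97.23)/EI = 433.7/EI
A unit hogging moment at Q produces rotation L₁/(3EI) + L₂/(3EI) = 5.333/EI.
Compatibility: M_Q·(L₁+L₂)/(3EI) = θ_0, giving M_Q = 81.31 kip·ft (hogging).

M_Q = 81.31 kip·ft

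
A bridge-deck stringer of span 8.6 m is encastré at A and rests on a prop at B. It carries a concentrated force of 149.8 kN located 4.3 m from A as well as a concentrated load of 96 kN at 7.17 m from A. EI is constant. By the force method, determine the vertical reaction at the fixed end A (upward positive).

R_A = 126.7 kN

Remove the prop at B; the released (primary) structure is a cantilever built in at A.
Deflection at B on the released cantilever, summing each load's contribution:
  point load 149.8 at a = 4.3: Pa²(3L − a)/(6EI) = 9925/EI
  point load 96 at a = 7.17: Pa²(3L − a)/(6EI) = 15324/EI
  δ_0 = 25249/EI
Flexibility coefficient — unit upward force at B: δ_{BB} = L³/(3EI) = 212/EI.
Compatibility at B: δ_0 − R_B·δ_{BB} = 0, so R_B = 25249/212 = 119.1 kN.
Vertical equilibrium: R_A = ΣP − R_B = 245.8 − 119.1 = 126.7 kN.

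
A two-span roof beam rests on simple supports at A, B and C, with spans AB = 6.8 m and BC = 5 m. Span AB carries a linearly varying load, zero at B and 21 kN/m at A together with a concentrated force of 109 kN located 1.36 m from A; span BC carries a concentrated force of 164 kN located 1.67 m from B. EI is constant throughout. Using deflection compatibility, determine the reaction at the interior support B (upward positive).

Insert a hinge at B; M_B is the redundant, and each span becomes simply supported.
Rotations at B on the released spans (each span's end-slope, ×1/EI):
  span AB: triangular load, peak 21: 7w₀L³/(360EI) = 128.4/EI
  span AB: point load 109 at a = 1.36: Pab(L + a)/(6LEI) = 161.3/EI
  span BC: point load 164 at a = 1.67: Pab(L + b)/(6LEI) = 253.2/EI
  relative rotation θ_0 = (289.7 + 253.2)/EI = 542.9/EI
A unit hogging moment at B produces rotation L₁/(3EI) + L₂/(3EI) = 3.933/EI.
Compatibility: M_B·(L₁+L₂)/(3EI) = θ_0, giving M_B = 138 kN·m (hogging).
Span AB, ΣM about A with M_B applied at B: R_B^{AB}·6.8 = 310.1 + 138, so R_B^{AB} = 65.9 kN and R_A = 180.4 − 65.9 = 114.5 kN.
Span BC, ΣM about C: R_B^{BC}·5 = 546.1 + 138, so R_B^{BC} = 136.8 kN and R_C = 164 − 136.8 = 27.17 kN.
R_B = 65.9 + 136.8 = 202.7 kN.

R_B = 202.7 kN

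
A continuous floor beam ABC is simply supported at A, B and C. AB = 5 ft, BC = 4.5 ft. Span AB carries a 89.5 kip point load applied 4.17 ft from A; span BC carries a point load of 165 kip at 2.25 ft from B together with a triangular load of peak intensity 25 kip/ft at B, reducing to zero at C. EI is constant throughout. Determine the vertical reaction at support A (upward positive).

Insert a hinge at B; M_B is the redundant, and each span becomes simply supported.
Discontinuity in slope at B on the released structure — sum the simple-span end rotations:
  span AB: point load 89.5 at a = 4.17: Pab(L + a)/(6LEI) = 94.69/EI
  span BC: point load 165 at a = 2.25: Pab(L + b)/(6LEI) = 208.8/EI
  span BC: triangular load, peak 25: w₀L³/(45EI) = 50.62/EI
  relative rotation θ_0 = (94.69 + 259.5)/EI = 354.1/EI
A unit hogging moment at B produces rotation L₁/(3EI) + L₂/(3EI) = 3.167/EI.
Compatibility: M_B·(L₁+L₂)/(3EI) = θ_0, giving M_B = 111.8 kip·ft (hogging).
Span AB, ΣM about A with M_B applied at B: R_B^{AB}·5 = 373.2 + 111.8, so R_B^{AB} = 97.01 kip and R_A = 89.5 − 97.01 = -7.51 kip.

R_A = -7.51 kip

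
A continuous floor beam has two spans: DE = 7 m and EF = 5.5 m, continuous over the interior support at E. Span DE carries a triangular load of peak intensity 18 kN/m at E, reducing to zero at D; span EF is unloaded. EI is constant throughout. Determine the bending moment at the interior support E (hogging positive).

M_E = 32.93 kN·m

Insert a hinge at E; M_E is the redundant, and each span becomes simply supported.
End slopes at the hinge E, treating each span as simply supported:
  span DE: triangular load, peak 18: w₀L³/(45EI) = 137.2/EI
  relative rotation θ_0 = (137.2 + 0)/EI = 137.2/EI
A unit hogging moment at E produces rotation L₁/(3EI) + L₂/(3EI) = 4.167/EI.
Slope continuity at E: θ_0 = M_E·4.167/EI, so M_E = 137.2/4.167 = 32.93 kN·m (hogging).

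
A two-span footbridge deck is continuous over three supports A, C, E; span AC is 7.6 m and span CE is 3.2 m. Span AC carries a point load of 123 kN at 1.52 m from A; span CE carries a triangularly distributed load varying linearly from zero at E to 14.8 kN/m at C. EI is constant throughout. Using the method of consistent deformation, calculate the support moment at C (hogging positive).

M_C = 66.14 kN·m

Insert a hinge at C; M_C is the redundant, and each span becomes simply supported.
Rotations at C on the released spans (each span's end-slope, ×1/EI):
  span AC: point load 123 at a = 1.52: Pab(L + a)/(6LEI) = 227.3/EI
  span CE: triangular load, peak 14.8: w₀L³/(45EI) = 10.78/EI
  relative rotation θ_0 = (227.3 + 10.78)/EI = 238.1/EI
A unit hogging moment at C produces rotation L₁/(3EI) + L₂/(3EI) = 3.6/EI.
Compatibility: M_C·(L₁+L₂)/(3EI) = θ_0, giving M_C = 66.14 kN·m (hogging).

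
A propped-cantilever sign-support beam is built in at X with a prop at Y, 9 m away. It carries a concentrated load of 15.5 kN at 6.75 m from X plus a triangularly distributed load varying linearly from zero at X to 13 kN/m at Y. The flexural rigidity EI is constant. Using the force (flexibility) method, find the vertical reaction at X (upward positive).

Choose R_Y as the redundant. The primary structure is the cantilever fixed at X.
Free-end deflection of the primary structure under the applied loading (downward +):
  point load 15.5 at a = 6.75: Pa²(3L − a)/(6EI) = 2383/EI
  triangular load, peak 13 at the free end: 11w₀L⁴/(120EI) = 7819/EI
  δ_0 = 10202/EI
Tip deflection under a unit load at Y: L³/(3EI) = 243/EI.
Compatibility at Y: δ_0 − R_Y·δ_{YY} = 0, so R_Y = 10202/243 = 41.98 kN.
Vertical equilibrium: R_X = ΣP − R_Y = 74 − 41.98 = 32.02 kN.

R_X = 32.02 kN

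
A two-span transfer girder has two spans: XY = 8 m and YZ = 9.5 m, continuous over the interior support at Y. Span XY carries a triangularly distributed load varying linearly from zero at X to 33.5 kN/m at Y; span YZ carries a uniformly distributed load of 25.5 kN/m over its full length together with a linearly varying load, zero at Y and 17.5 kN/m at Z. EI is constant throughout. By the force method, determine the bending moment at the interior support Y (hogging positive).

M_Y = 271.5 kN·m

Insert a hinge at Y; M_Y is the redundant, and each span becomes simply supported.
Rotations at Y on the released spans (each span's end-slope, ×1/EI):
  span XY: triangular load, peak 33.5: w₀L³/(45EI) = 381.2/EI
  span YZ: UDL 25.5: wL³/(24EI) = 911/EI
  span YZ: triangular load, peak 17.5: 7w₀L³/(360EI) = 291.7/EI
  relative rotation θ_0 = (381.2 + 1203)/EI = 1584/EI
A unit hogging moment at Y produces rotation L₁/(3EI) + L₂/(3EI) = 5.833/EI.
Slope continuity at Y: θ_0 = M_Y·5.833/EI, so M_Y = 1584/5.833 = 271.5 kN·m (hogging).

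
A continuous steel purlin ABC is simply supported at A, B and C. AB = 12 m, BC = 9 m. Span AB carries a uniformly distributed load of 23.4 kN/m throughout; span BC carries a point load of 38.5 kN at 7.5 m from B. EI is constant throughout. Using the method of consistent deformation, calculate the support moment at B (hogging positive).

Insert a hinge at B; M_B is the redundant, and each span becomes simply supported.
End slopes at the hinge B, treating each span as simply supported:
  span AB: UDL 23.4: wL³/(24EI) = 1685/EI
  span BC: point load 38.5 at a = 7.5: Pab(L + b)/(6LEI) = 84.22/EI
  relative rotation θ_0 = (1685 + 84.22)/EI = 1769/EI
A unit hogging moment at B produces rotation L₁/(3EI) + L₂/(3EI) = 7/EI.
Compatibility: M_B·(L₁+L₂)/(3EI) = θ_0, giving M_B = 252.7 kN·m (hogging).

M_B = 252.7 kN·m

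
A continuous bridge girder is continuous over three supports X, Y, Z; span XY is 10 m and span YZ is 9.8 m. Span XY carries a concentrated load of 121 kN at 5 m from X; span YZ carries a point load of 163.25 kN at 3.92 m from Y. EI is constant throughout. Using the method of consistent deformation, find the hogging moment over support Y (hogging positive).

M_Y = 266.6 kN·m

Release continuity at Y by inserting a hinge; the redundant is the internal moment M_Y. The primary structure is two simply-supported spans XY and YZ.
Discontinuity in slope at Y on the released structure — sum the simple-span end rotations:
  span XY: point load 121 at a = 5: Pab(L + a)/(6LEI) = 756.2/EI
  span YZ: point load 163.25 at a = 3.92: Pab(L + b)/(6LEI) = 1003/EI
  relative rotation θ_0 = (756.2 + 1003)/EI = 1760/EI
A unit hogging moment at Y produces rotation L₁/(3EI) + L₂/(3EI) = 6.6/EI.
Slope continuity at Y: θ_0 = M_Y·6.6/EI, so M_Y = 1760/6.6 = 266.6 kN·m (hogging).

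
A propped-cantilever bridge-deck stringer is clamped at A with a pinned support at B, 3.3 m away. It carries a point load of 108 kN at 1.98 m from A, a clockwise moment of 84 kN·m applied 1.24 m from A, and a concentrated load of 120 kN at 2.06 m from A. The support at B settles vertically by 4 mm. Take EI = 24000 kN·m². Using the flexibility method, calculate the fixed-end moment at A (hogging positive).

Choose R_B as the redundant. The primary structure is the cantilever fixed at A.
Free-end deflection of the primary structure under the applied loading (downward +):
  point load 108 at a = 1.98: Pa²(3L − a)/(6EI) = 558.9/EI
  clockwise couple 84 at a = 1.24: M₀a(2L − a)/(2EI) = 279.1/EI
  point load 120 at a = 2.06: Pa²(3L − a)/(6EI) = 665.4/EI
  δ_0 = 1503/EI
Flexibility coefficient — unit upward force at B: δ_{BB} = L³/(3EI) = 11.98/EI.
With EI = 24000 kN·m²: δ_0 = 0.062643 m and δ_{BB} = 0.000499 m/kN.
Compatibility — the beam at B must follow the support down by 0.004 m: δ_0 − R_B·δ_{BB} = 0.004, so R_B = (0.062643 − 0.004)/0.000499 = 117.5 kN.
Moment equilibrium about A: M_A = Σ(load moments about A) − R_B·L = 545 − 117.5×3.3 = 157.3 kN·m.

M_A = 157.3 kN·m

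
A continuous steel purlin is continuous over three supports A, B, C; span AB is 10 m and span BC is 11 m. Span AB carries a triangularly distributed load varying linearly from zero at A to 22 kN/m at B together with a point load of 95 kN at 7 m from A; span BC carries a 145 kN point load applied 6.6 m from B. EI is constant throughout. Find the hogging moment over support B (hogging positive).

M_B = 291 kN·m

Release continuity at B by inserting a hinge; the redundant is the internal moment M_B. The primary structure is two simply-supported spans AB and BC.
Discontinuity in slope at B on the released structure — sum the simple-span end rotations:
  span AB: triangular load, peak 22: w₀L³/(45EI) = 488.9/EI
  span AB: point load 95 at a = 7: Pab(L + a)/(6LEI) = 565.2/EI
  span BC: point load 145 at a = 6.6: Pab(L + b)/(6LEI) = 982.5/EI
  relative rotation θ_0 = (1054 + 982.5)/EI = 2037/EI
A unit hogging moment at B produces rotation L₁/(3EI) + L₂/(3EI) = 7/EI.
Compatibility: M_B·(L₁+L₂)/(3EI) = θ_0, giving M_B = 291 kN·m (hogging).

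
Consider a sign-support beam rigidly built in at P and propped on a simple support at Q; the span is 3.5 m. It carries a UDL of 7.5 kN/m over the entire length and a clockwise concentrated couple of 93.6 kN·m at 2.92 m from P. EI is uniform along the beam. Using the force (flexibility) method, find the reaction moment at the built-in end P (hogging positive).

Choose R_Q as the redundant. The primary structure is the cantilever fixed at P.
Primary-structure tip deflection at Q by superposition:
  UDL 7.5: wL⁴/(8EI) = 140.7/EI
  clockwise couple 93.6 at a = 2.92: M₀a(2L − a)/(2EI) = 557.6/EI
  δ_0 = 698.2/EI
Flexibility coefficient — unit upward force at Q: δ_{QQ} = L³/(3EI) = 14.29/EI.
Compatibility at Q: δ_0 − R_Q·δ_{QQ} = 0, so R_Q = 698.2/14.29 = 48.86 kN.
Moment equilibrium about P: M_P = Σ(load moments about P) − R_Q·L = 139.5 − 48.86×3.5 = -31.46 kN·m.

M_P = -31.46 kN·m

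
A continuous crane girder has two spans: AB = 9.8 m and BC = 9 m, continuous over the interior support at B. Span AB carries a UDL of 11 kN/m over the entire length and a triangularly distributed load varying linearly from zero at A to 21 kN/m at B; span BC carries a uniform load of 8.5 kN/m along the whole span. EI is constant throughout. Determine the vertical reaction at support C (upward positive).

Release continuity at B by inserting a hinge; the redundant is the internal moment M_B. The primary structure is two simply-supported spans AB and BC.
Discontinuity in slope at B on the released structure — sum the simple-span end rotations:
  span AB: UDL 11: wL³/(24EI) = 431.4/EI
  span AB: triangular load, peak 21: w₀L³/(45EI) = 439.2/EI
  span BC: UDL 8.5: wL³/(24EI) = 258.2/EI
  relative rotation θ_0 = (870.6 + 258.2)/EI = 1129/EI
A unit hogging moment at B produces rotation L₁/(3EI) + L₂/(3EI) = 6.267/EI.
Compatibility: M_B·(L₁+L₂)/(3EI) = θ_0, giving M_B = 180.1 kN·m (hogging).
Span BC, ΣM about C: R_B^{BC}·9 = 344.2 + 180.1, so R_B^{BC} = 58.26 kN and R_C = 76.5 − 58.26 = 18.24 kN.

R_C = 18.24 kN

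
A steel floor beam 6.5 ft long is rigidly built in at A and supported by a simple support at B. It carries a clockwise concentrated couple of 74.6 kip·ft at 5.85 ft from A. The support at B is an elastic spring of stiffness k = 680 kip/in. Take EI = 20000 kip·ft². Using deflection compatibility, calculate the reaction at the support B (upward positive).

R_B = 16.6 kip

Take the reaction at B as the redundant and release it; the primary structure is a cantilever fixed at A.
Primary-structure tip deflection at B by superposition:
  clockwise couple 74.6 at a = 5.85: M₀a(2L − a)/(2EI) = 1560/EI
Tip deflection under a unit load at B: L³/(3EI) = 91.54/EI.
With EI = 20000 kip·ft²: δ_0 = 0.078008 ft and δ_{BB} = 0.004577 ft/kip.
Compatibility — the spring shortens by R_B/k under the reaction it provides: δ_0 − R_B·δ_{BB} = R_B/k. With 1/k = 1/(680×12) ft/kip = 0.000123 ft/kip, R_B = δ_0 / (δ_{BB} + 1/k) = 0.078008 / (0.004577 + 0.000123) = 16.6 kip.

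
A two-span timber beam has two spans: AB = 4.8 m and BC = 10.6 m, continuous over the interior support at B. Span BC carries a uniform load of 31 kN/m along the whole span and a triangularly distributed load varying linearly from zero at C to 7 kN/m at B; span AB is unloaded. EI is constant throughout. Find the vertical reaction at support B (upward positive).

R_B = 290.7 kN

Insert a hinge at B; M_B is the redundant, and each span becomes simply supported.
End slopes at the hinge B, treating each span as simply supported:
  span BC: UDL 31: wL³/(24EI) = 1538/EI
  span BC: triangular load, peak 7: w₀L³/(45EI) = 185.3/EI
  relative rotation θ_0 = (0 + 1724)/EI = 1724/EI
A unit hogging moment at B produces rotation L₁/(3EI) + L₂/(3EI) = 5.133/EI.
Slope continuity at B: θ_0 = M_B·5.133/EI, so M_B = 1724/5.133 = 335.8 kN·m (hogging).
Span AB, ΣM about A with M_B applied at B: R_B^{AB}·4.8 = 0 + 335.8, so R_B^{AB} = 69.95 kN and R_A = 0 − 69.95 = -69.95 kN.
Span BC, ΣM about C: R_B^{BC}·10.6 = 2004 + 335.8, so R_B^{BC} = 220.7 kN and R_C = 365.7 − 220.7 = 145 kN.
R_B = 69.95 + 220.7 = 290.7 kN.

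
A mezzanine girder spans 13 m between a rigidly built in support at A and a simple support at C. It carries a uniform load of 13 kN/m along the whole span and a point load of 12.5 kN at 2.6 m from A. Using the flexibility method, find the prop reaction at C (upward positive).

R_C = 64.08 kN

Take the reaction at C as the redundant and release it; the primary structure is a cantilever fixed at A.
Primary-structure tip deflection at C by superposition:
  UDL 13: wL⁴/(8EI) = 46412/EI
  point load 12.5 at a = 2.6: Pa²(3L − a)/(6EI) = 512.6/EI
  δ_0 = 46924/EI
Flexibility coefficient — unit upward force at C: δ_{CC} = L³/(3EI) = 732.3/EI.
The prop prevents deflection at C: R_C = δ_0/δ_{CC} = 46924/732.3 = 64.08 kN.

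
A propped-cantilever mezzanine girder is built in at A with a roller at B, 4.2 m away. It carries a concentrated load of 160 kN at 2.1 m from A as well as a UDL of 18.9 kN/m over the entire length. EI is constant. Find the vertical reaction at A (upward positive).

R_A = 159.6 kN

Choose R_B as the redundant. The primary structure is the cantilever fixed at A.
Primary-structure tip deflection at B by superposition:
  point load 160 at a = 2.1: Pa²(3L − a)/(6EI) = 1235/EI
  UDL 18.9: wL⁴/(8EI) = 735.1/EI
  δ_0 = 1970/EI
Flexibility coefficient — unit upward force at B: δ_{BB} = L³/(3EI) = 24.7/EI.
The prop prevents deflection at B: R_B = δ_0/δ_{BB} = 1970/24.7 = 79.77 kN.
Vertical equilibrium: R_A = ΣP − R_B = 239.4 − 79.77 = 159.6 kN.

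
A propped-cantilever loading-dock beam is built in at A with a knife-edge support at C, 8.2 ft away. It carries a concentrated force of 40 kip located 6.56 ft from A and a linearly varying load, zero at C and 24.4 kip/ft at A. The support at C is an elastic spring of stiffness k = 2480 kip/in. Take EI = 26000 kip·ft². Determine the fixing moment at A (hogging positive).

Remove the prop at C; the released (primary) structure is a cantilever built in at A.
Downward deflection at the released point C due to the loads:
  point load 40 at a = 6.56: Pa²(3L − a)/(6EI) = 5176/EI
  triangular load, peak 24.4 at the fixed end: w₀L⁴/(30EI) = 3677/EI
  δ_0 = 8853/EI
Tip deflection under a unit load at C: L³/(3EI) = 183.8/EI.
With EI = 26000 kip·ft²: δ_0 = 0.34049 ft and δ_{CC} = 0.007069 ft/kip.
Compatibility — the spring shortens by R_C/k under the reaction it provides: δ_0 − R_C·δ_{CC} = R_C/k. With 1/k = 1/(2480×12) ft/kip = 0.000034 ft/kip, R_C = δ_0 / (δ_{CC} + 1/k) = 0.34049 / (0.007069 + 0.000034) = 47.94 kip.
Moment equilibrium about A: M_A = Σ(load moments about A) − R_C·L = 535.8 − 47.94×8.2 = 142.7 kip·ft.

M_A = 142.7 kip·ft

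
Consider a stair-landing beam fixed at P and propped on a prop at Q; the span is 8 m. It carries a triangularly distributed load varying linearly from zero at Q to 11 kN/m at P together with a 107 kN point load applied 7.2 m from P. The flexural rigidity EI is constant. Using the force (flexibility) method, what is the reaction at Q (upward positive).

Choose R_Q as the redundant. The primary structure is the cantilever fixed at P.
Deflection at Q on the released cantilever, summing each load's contribution:
  triangular load, peak 11 at the fixed end: w₀L⁴/(30EI) = 1502/EI
  point load 107 at a = 7.2: Pa²(3L − a)/(6EI) = 15531/EI
  δ_0 = 17033/EI
Flexibility coefficient — unit upward force at Q: δ_{QQ} = L³/(3EI) = 170.7/EI.
Compatibility at Q: δ_0 − R_Q·δ_{QQ} = 0, so R_Q = 17033/170.7 = 99.8 kN.

R_Q = 99.8 kN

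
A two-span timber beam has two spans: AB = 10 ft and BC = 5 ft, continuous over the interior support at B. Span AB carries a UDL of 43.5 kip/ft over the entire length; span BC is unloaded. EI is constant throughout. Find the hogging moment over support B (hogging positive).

M_B = 362.5 kip·ft

Release continuity at B by inserting a hinge; the redundant is the internal moment M_B. The primary structure is two simply-supported spans AB and BC.
Discontinuity in slope at B on the released structure — sum the simple-span end rotations:
  span AB: UDL 43.5: wL³/(24EI) = 1812/EI
  relative rotation θ_0 = (1812 + 0)/EI = 1812/EI
A unit hogging moment at B produces rotation L₁/(3EI) + L₂/(3EI) = 5/EI.
Slope continuity at B: θ_0 = M_B·5/EI, so M_B = 1812/5 = 362.5 kip·ft (hogging).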